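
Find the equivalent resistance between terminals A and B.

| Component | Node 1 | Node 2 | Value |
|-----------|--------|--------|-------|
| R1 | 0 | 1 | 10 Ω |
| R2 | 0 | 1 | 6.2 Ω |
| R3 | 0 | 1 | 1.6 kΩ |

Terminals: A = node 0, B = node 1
Reduce the network between node 0 (A) and node 1 (B) by series/parallel combination:
  Rp1 = R1 ‖ R2 ‖ R3 (parallel, all between nodes 0 and 1) = 1/(1/10 + 1/6.2 + 1/1600) = 3.818 Ω
R_eq = 3.818 Ω

Final answer: 3.818 Ω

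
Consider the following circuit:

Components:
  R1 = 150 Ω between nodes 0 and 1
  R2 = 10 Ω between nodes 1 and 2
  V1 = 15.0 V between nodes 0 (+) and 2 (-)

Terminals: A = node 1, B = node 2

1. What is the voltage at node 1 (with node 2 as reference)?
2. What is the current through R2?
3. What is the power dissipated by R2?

Nodal analysis, taking node 2 as the 0 V reference.
Source V1 fixes V_0 = 15 V.
KCL at each unknown node (sum of currents leaving = 0; resistances in Ω):
  Node 1: (V_1 - 15)/150 + (V_1 - 0)/10 = 0
Collecting terms: 0.1067 × V_1 = 0.1  =>  V_1 = 0.9375 V
Part 1:
  Read off the nodal solution: V_1 = 0.9375 V
Part 2:
  I_R2 = (V_1 - V_2)/R2 = (0.9375 - 0)/10 = 0.09375 A
  Magnitude: I_R2 = 0.09375 A
Part 3:
  I_R2 = (V_1 - V_2)/R2 = (0.9375 - 0)/10 = 0.09375 A
  P_R2 = I_R2² × R2 = (0.09375)² × 10 = 0.08789 W

Final answers:
1. V_1 = 0.9375 V
2. I_R2 = 0.09375 A
3. P_R2 = 0.08789 W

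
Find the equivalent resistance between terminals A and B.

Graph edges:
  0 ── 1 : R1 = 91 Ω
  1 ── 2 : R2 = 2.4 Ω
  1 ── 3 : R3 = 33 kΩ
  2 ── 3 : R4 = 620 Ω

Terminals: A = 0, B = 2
Reduce the network between node 0 (A) and node 2 (B) by series/parallel combination:
  Rs1 = R3 + R4 (series, joined only at node 3) = 33000 + 620 = 33620 Ω
  Rp1 = R2 ‖ Rs1 (parallel, both between nodes 1 and 2) = 1/(1/2.4 + 1/33620) = 2.4 Ω
  Rs2 = R1 + Rp1 (series, joined only at node 1) = 91 + 2.4 = 93.4 Ω
R_eq = 93.4 Ω

Final answer: 93.4 Ω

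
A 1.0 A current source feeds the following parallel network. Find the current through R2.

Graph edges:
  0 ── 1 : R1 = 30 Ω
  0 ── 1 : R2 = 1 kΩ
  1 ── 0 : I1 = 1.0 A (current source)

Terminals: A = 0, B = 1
All resistors sit directly between nodes 0 and 1, so they are in parallel and share one voltage V; the full source current 1 A splits among them.
1/R_par = 1/30 + 1/1000 = 0.03433 S  =>  R_par = 29.13 Ω
V = I × R_par = 1 × 29.13 = 29.13 V
I_R2 = V/R2 = 29.13/1000 = 0.02913 A

Final answer: 0.02913 A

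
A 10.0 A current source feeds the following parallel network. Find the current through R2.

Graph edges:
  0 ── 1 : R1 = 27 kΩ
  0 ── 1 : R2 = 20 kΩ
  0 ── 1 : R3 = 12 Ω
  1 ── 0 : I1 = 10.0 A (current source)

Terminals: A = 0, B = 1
All resistors sit directly between nodes 0 and 1, so they are in parallel and share one voltage V; the full source current 10 A splits among them.
1/R_par = 1/27000 + 1/20000 + 1/12 = 0.08342 S  =>  R_par = 11.99 Ω
V = I × R_par = 10 × 11.99 = 119.9 V
I_R2 = V/R2 = 119.9/20000 = 0.005994 A

Final answer: 0.005994 A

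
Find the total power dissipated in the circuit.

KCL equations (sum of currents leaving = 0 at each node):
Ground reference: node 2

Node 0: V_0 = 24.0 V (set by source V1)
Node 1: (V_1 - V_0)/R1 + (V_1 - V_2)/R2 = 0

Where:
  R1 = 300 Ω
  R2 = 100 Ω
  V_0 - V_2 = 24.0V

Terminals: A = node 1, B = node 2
Nodal analysis, taking node 2 as the 0 V reference.
Source V1 fixes V_0 = 24 V.
KCL at each unknown node (sum of currents leaving = 0; resistances in Ω):
  Node 1: (V_1 - 24)/300 + (V_1 - 0)/100 = 0
Collecting terms: 0.01333 × V_1 = 0.08  =>  V_1 = 6 V
Power in each resistor, P = (ΔV)²/R:
  P_R1 = (24 - 6)²/300 = 1.08 W
  P_R2 = (6 - 0)²/100 = 0.36 W
P_total = P_R1 + P_R2 = 1.44 W

Final answer: 1.44 W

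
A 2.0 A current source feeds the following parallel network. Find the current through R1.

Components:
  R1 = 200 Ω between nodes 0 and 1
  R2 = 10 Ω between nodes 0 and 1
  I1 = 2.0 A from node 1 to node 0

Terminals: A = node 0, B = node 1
All resistors sit directly between nodes 0 and 1, so they are in parallel and share one voltage V; the full source current 2 A splits among them.
1/R_par = 1/200 + 1/10 = 0.105 S  =>  R_par = 9.524 Ω
V = I × R_par = 2 × 9.524 = 19.05 V
I_R1 = V/R1 = 19.05/200 = 0.09524 A

Final answer: 0.09524 A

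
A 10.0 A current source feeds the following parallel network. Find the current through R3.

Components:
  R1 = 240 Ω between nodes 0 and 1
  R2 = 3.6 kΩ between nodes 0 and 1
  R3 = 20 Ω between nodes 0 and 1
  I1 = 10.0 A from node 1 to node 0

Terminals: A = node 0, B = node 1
All resistors sit directly between nodes 0 and 1, so they are in parallel and share one voltage V; the full source current 10 A splits among them.
1/R_par = 1/240 + 1/3600 + 1/20 = 0.05444 S  =>  R_par = 18.37 Ω
V = I × R_par = 10 × 18.37 = 183.7 V
I_R3 = V/R3 = 183.7/20 = 9.184 A

Final answer: 9.184 A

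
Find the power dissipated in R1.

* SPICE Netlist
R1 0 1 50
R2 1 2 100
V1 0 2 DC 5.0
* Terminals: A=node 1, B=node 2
Nodal analysis, taking node 2 as the 0 V reference.
Source V1 fixes V_0 = 5 V.
KCL at each unknown node (sum of currents leaving = 0; resistances in Ω):
  Node 1: (V_1 - 5)/50 + (V_1 - 0)/100 = 0
Collecting terms: 0.03 × V_1 = 0.1  =>  V_1 = 3.333 V
I_R1 = (V_0 - V_1)/R1 = (5 - 3.333)/50 = 0.03333 A
P_R1 = I_R1² × R1 = (0.03333)² × 50 = 0.05556 W

Final answer: 0.05556 W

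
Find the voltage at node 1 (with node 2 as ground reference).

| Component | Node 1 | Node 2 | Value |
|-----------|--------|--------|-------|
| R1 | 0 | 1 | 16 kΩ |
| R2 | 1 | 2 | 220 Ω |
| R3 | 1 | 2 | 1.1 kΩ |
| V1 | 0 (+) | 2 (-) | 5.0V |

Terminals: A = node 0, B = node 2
Nodal analysis, taking node 2 as the 0 V reference.
Source V1 fixes V_0 = 5 V.
KCL at each unknown node (sum of currents leaving = 0; resistances in Ω):
  Node 1: (V_1 - 5)/16000 + (V_1 - 0)/220 + (V_1 - 0)/1100 = 0
Collecting terms: 0.005517 × V_1 = 0.0003125  =>  V_1 = 0.05664 V
The requested potential is V_1 = 0.05664 V.

Final answer: V_1 = 0.05664 V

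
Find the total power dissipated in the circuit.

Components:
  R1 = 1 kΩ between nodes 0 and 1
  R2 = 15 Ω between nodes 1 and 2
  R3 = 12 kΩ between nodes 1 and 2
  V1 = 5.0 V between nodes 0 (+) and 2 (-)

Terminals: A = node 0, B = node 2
Nodal analysis, taking node 2 as the 0 V reference.
Source V1 fixes V_0 = 5 V.
KCL at each unknown node (sum of currents leaving = 0; resistances in Ω):
  Node 1: (V_1 - 5)/1000 + (V_1 - 0)/15 + (V_1 - 0)/12000 = 0
Collecting terms: 0.06775 × V_1 = 0.005  =>  V_1 = 0.0738 V
Power in each resistor, P = (ΔV)²/R:
  P_R1 = (5 - 0.0738)²/1000 = 0.02427 W
  P_R2 = (0.0738 - 0)²/15 = 0.0003631 W
  P_R3 = (0.0738 - 0)²/12000 = 0.0000004539 W
P_total = P_R1 + P_R2 + P_R3 = 0.02463 W

Final answer: 0.02463 W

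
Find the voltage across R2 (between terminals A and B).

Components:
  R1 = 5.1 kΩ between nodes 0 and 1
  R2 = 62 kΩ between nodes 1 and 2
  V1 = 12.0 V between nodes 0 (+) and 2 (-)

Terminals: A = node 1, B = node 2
R1 and R2 are in series across V1 (node 0 → node 1 → node 2), and the output A–B is taken across R2, so this is a voltage divider.
Series current: I = V1/(R1 + R2) = 12/(5100 + 62000) = 12/67100 = 0.0001788 A
V_R2 = I × R2 = V1 × R2/(R1 + R2) = 12 × 62000/67100 = 11.09 V

Final answer: 11.09 V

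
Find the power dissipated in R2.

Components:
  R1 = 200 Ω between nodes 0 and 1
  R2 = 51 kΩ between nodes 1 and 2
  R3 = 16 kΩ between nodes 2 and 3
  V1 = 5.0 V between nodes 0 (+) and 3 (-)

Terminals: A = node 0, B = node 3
Nodal analysis, taking node 3 as the 0 V reference.
Source V1 fixes V_0 = 5 V.
KCL at each unknown node (sum of currents leaving = 0; resistances in Ω):
  Node 1: (V_1 - 5)/200 + (V_1 - V_2)/51000 = 0
  Node 2: (V_2 - V_1)/51000 + (V_2 - 0)/16000 = 0
Collecting terms (coefficients in siemens):
  0.00502·V_1 - 0.00001961·V_2 = 0.025
  0.00008211·V_2 - 0.00001961·V_1 = 0
Determinant D = (0.00502)(0.00008211) - (-0.00001961)(-0.00001961) = 0.0000004118
V_1 = [(0.025)(0.00008211) - (-0.00001961)(0)]/D = 4.985 V
V_2 = [(0.00502)(0) - (0.025)(-0.00001961)]/D = 1.19 V
I_R2 = (V_1 - V_2)/R2 = (4.985 - 1.19)/51000 = 0.0000744 A
P_R2 = I_R2² × R2 = (0.0000744)² × 51000 = 0.0002823 W

Final answer: 0.0002823 W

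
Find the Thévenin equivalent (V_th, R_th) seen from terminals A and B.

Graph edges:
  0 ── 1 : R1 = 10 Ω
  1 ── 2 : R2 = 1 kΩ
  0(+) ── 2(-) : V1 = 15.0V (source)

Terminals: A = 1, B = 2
Step 1 — V_th is the open-circuit voltage V_A - V_B (nothing connected across the terminals).
Nodal analysis, taking node 2 as the 0 V reference.
Source V1 fixes V_0 = 15 V.
KCL at each unknown node (sum of currents leaving = 0; resistances in Ω):
  Node 1: (V_1 - 15)/10 + (V_1 - 0)/1000 = 0
Collecting terms: 0.101 × V_1 = 1.5  =>  V_1 = 14.85 V
V_th = V_1 - V_2 = 14.85 - 0 = 14.85 V
Step 2 — R_th: zero the source — replace V1 by a short circuit (node 2 merges into node 0) — and find the resistance seen between A (node 1) and B (node 0).
Reduce the network between node 1 (A) and node 0 (B) by series/parallel combination:
  Rp1 = R1 ‖ R2 (parallel, both between nodes 0 and 1) = 1/(1/10 + 1/1000) = 9.901 Ω
R_th = 9.901 Ω

Final answer: V_th = 14.85 V, R_th = 9.901 Ω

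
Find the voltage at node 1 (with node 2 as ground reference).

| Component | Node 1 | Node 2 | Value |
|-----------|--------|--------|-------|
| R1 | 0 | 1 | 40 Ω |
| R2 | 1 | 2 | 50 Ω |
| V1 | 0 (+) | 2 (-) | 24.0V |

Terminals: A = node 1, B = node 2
Nodal analysis, taking node 2 as the 0 V reference.
Source V1 fixes V_0 = 24 V.
KCL at each unknown node (sum of currents leaving = 0; resistances in Ω):
  Node 1: (V_1 - 24)/40 + (V_1 - 0)/50 = 0
Collecting terms: 0.045 × V_1 = 0.6  =>  V_1 = 13.33 V
The requested potential is V_1 = 13.33 V.

Final answer: V_1 = 13.33 V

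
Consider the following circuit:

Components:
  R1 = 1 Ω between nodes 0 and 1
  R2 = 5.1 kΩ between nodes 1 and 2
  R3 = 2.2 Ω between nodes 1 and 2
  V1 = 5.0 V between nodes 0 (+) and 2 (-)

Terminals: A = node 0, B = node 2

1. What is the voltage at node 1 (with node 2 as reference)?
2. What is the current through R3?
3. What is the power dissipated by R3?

Nodal analysis, taking node 2 as the 0 V reference.
Source V1 fixes V_0 = 5 V.
KCL at each unknown node (sum of currents leaving = 0; resistances in Ω):
  Node 1: (V_1 - 5)/1 + (V_1 - 0)/5100 + (V_1 - 0)/2.2 = 0
Collecting terms: 1.455 × V_1 = 5  =>  V_1 = 3.437 V
Part 1:
  Read off the nodal solution: V_1 = 3.437 V
Part 2:
  I_R3 = (V_1 - V_2)/R3 = (3.437 - 0)/2.2 = 1.562 A
  Magnitude: I_R3 = 1.562 A
Part 3:
  I_R3 = (V_1 - V_2)/R3 = (3.437 - 0)/2.2 = 1.562 A
  P_R3 = I_R3² × R3 = (1.562)² × 2.2 = 5.37 W

Final answers:
1. V_1 = 3.437 V
2. I_R3 = 1.562 A
3. P_R3 = 5.37 W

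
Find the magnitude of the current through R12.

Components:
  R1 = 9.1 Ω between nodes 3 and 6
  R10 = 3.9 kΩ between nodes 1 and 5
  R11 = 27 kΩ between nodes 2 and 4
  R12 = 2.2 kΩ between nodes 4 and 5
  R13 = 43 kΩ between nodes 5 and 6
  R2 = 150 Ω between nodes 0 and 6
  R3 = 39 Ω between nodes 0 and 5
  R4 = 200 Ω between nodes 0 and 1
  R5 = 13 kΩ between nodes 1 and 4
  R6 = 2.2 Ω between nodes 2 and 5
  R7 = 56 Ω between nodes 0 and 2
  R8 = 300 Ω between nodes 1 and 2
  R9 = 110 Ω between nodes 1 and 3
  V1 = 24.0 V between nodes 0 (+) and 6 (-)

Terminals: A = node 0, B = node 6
Nodal analysis, taking node 6 as the 0 V reference.
Source V1 fixes V_0 = 24 V.
KCL at each unknown node (sum of currents leaving = 0; resistances in Ω):
  Node 1: (V_1 - 24)/200 + (V_1 - V_4)/13000 + (V_1 - V_2)/300 + (V_1 - V_3)/110 + (V_1 - V_5)/3900 = 0
  Node 2: (V_2 - V_5)/2.2 + (V_2 - 24)/56 + (V_2 - V_1)/300 + (V_2 - V_4)/27000 = 0
  Node 3: (V_3 - 0)/9.1 + (V_3 - V_1)/110 = 0
  Node 4: (V_4 - V_1)/13000 + (V_4 - V_2)/27000 + (V_4 - V_5)/2200 = 0
  Node 5: (V_5 - 24)/39 + (V_5 - V_2)/2.2 + (V_5 - V_1)/3900 + (V_5 - V_4)/2200 + (V_5 - 0)/43000 = 0
Collecting terms (coefficients in siemens):
  0.01776·V_1 - 0.003333·V_2 - 0.009091·V_3 - 0.00007692·V_4 - 0.0002564·V_5 = 0.12
  0.4758·V_2 - 0.003333·V_1 - 0.00003704·V_4 - 0.4545·V_5 = 0.4286
  0.119·V_3 - 0.009091·V_1 = 0
  0.0005685·V_4 - 0.00007692·V_1 - 0.00003704·V_2 - 0.0004545·V_5 = 0
  0.4809·V_5 - 0.0002564·V_1 - 0.4545·V_2 - 0.0004545·V_4 = 0.6154
Solving these 5 simultaneous equations (Gaussian elimination) gives:
  V_1 = 11.98 V, V_2 = 23.03 V, V_3 = 0.9151 V, V_4 = 21.57 V
  V_5 = 23.08 V
I_R12 = (V_4 - V_5)/R12 = (21.57 - 23.08)/2200 = -0.0006839 A
|I_R12| = 0.0006839 A

Final answer: |I_R12| = 0.0006839 A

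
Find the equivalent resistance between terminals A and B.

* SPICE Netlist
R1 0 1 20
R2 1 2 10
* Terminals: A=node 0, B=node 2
Reduce the network between node 0 (A) and node 2 (B) by series/parallel combination:
  Rs1 = R1 + R2 (series, joined only at node 1) = 20 + 10 = 30 Ω
R_eq = 30 Ω

Final answer: 30 Ω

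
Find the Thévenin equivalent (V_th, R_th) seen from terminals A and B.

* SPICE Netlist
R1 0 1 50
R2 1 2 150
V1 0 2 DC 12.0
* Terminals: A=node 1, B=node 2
Step 1 — V_th is the open-circuit voltage V_A - V_B (nothing connected across the terminals).
Nodal analysis, taking node 2 as the 0 V reference.
Source V1 fixes V_0 = 12 V.
KCL at each unknown node (sum of currents leaving = 0; resistances in Ω):
  Node 1: (V_1 - 12)/50 + (V_1 - 0)/150 = 0
Collecting terms: 0.02667 × V_1 = 0.24  =>  V_1 = 9 V
V_th = V_1 - V_2 = 9 - 0 = 9 V
Step 2 — R_th: zero the source — replace V1 by a short circuit (node 2 merges into node 0) — and find the resistance seen between A (node 1) and B (node 0).
Reduce the network between node 1 (A) and node 0 (B) by series/parallel combination:
  Rp1 = R1 ‖ R2 (parallel, both between nodes 0 and 1) = 1/(1/50 + 1/150) = 37.5 Ω
R_th = 37.5 Ω

Final answer: V_th = 9 V, R_th = 37.5 Ω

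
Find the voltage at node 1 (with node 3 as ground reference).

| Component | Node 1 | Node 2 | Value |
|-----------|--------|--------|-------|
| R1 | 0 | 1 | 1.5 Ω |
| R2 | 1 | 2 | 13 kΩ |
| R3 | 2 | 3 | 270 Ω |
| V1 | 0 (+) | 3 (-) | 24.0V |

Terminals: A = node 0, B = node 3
Nodal analysis, taking node 3 as the 0 V reference.
Source V1 fixes V_0 = 24 V.
KCL at each unknown node (sum of currents leaving = 0; resistances in Ω):
  Node 1: (V_1 - 24)/1.5 + (V_1 - V_2)/13000 = 0
  Node 2: (V_2 - V_1)/13000 + (V_2 - 0)/270 = 0
Collecting terms (coefficients in siemens):
  0.6667·V_1 - 0.00007692·V_2 = 16
  0.003781·V_2 - 0.00007692·V_1 = 0
Determinant D = (0.6667)(0.003781) - (-0.00007692)(-0.00007692) = 0.002521
V_1 = [(16)(0.003781) - (-0.00007692)(0)]/D = 24 V
V_2 = [(0.6667)(0) - (16)(-0.00007692)]/D = 0.4883 V
The requested potential is V_1 = 24 V.

Final answer: V_1 = 24 V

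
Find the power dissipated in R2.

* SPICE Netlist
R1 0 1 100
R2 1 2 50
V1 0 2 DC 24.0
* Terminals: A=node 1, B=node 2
Nodal analysis, taking node 2 as the 0 V reference.
Source V1 fixes V_0 = 24 V.
KCL at each unknown node (sum of currents leaving = 0; resistances in Ω):
  Node 1: (V_1 - 24)/100 + (V_1 - 0)/50 = 0
Collecting terms: 0.03 × V_1 = 0.24  =>  V_1 = 8 V
I_R2 = (V_1 - V_2)/R2 = (8 - 0)/50 = 0.16 A
P_R2 = I_R2² × R2 = (0.16)² × 50 = 1.28 W

Final answer: 1.28 W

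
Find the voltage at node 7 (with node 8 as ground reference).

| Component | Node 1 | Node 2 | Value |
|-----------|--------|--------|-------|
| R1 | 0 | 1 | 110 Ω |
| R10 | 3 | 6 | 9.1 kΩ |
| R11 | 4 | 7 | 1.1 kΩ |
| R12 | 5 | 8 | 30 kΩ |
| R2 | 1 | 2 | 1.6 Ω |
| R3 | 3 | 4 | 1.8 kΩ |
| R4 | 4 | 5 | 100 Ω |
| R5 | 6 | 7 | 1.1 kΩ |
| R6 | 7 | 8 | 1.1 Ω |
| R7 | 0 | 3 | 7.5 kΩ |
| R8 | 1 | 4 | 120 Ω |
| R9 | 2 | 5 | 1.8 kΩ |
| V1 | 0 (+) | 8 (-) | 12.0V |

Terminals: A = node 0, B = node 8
Nodal analysis, taking node 8 as the 0 V reference.
Source V1 fixes V_0 = 12 V.
KCL at each unknown node (sum of currents leaving = 0; resistances in Ω):
  Node 1: (V_1 - 12)/110 + (V_1 - V_2)/1.6 + (V_1 - V_4)/120 = 0
  Node 2: (V_2 - V_1)/1.6 + (V_2 - V_5)/1800 = 0
  Node 3: (V_3 - V_4)/1800 + (V_3 - 12)/7500 + (V_3 - V_6)/9100 = 0
  Node 4: (V_4 - V_3)/1800 + (V_4 - V_5)/100 + (V_4 - V_1)/120 + (V_4 - V_7)/1100 = 0
  Node 5: (V_5 - V_4)/100 + (V_5 - V_2)/1800 + (V_5 - 0)/30000 = 0
  Node 6: (V_6 - V_7)/1100 + (V_6 - V_3)/9100 = 0
  Node 7: (V_7 - V_6)/1100 + (V_7 - 0)/1.1 + (V_7 - V_4)/1100 = 0
Collecting terms (coefficients in siemens):
  0.6424·V_1 - 0.625·V_2 - 0.008333·V_4 = 0.1091
  0.6256·V_2 - 0.625·V_1 - 0.0005556·V_5 = 0
  0.0007988·V_3 - 0.0005556·V_4 - 0.0001099·V_6 = 0.0016
  0.0198·V_4 - 0.008333·V_1 - 0.0005556·V_3 - 0.01·V_5 - 0.0009091·V_7 = 0
  0.01059·V_5 - 0.0005556·V_2 - 0.01·V_4 = 0
  0.001019·V_6 - 0.0001099·V_3 - 0.0009091·V_7 = 0
  0.9109·V_7 - 0.0009091·V_4 - 0.0009091·V_6 = 0
Solving these 7 simultaneous equations (Gaussian elimination) gives:
  V_1 = 10.93 V, V_2 = 10.93 V, V_3 = 8.976 V, V_4 = 9.833 V
  V_5 = 9.859 V, V_6 = 0.9776 V, V_7 = 0.01079 V
The requested potential is V_7 = 0.01079 V.

Final answer: V_7 = 0.01079 V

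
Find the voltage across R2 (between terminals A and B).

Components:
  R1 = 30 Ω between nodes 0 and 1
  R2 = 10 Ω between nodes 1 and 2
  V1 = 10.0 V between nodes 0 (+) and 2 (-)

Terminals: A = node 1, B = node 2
R1 and R2 are in series across V1 (node 0 → node 1 → node 2), and the output A–B is taken across R2, so this is a voltage divider.
Series current: I = V1/(R1 + R2) = 10/(30 + 10) = 10/40 = 0.25 A
V_R2 = I × R2 = V1 × R2/(R1 + R2) = 10 × 10/40 = 2.5 V

Final answer: 2.5 V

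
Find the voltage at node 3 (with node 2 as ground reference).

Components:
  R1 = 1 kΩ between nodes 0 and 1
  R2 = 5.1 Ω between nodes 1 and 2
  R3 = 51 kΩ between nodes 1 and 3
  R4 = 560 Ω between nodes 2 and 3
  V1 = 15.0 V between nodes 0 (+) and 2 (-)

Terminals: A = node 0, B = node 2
Nodal analysis, taking node 2 as the 0 V reference.
Source V1 fixes V_0 = 15 V.
KCL at each unknown node (sum of currents leaving = 0; resistances in Ω):
  Node 1: (V_1 - 15)/1000 + (V_1 - 0)/5.1 + (V_1 - V_3)/51000 = 0
  Node 3: (V_3 - V_1)/51000 + (V_3 - 0)/560 = 0
Collecting terms (coefficients in siemens):
  0.1971·V_1 - 0.00001961·V_3 = 0.015
  0.001805·V_3 - 0.00001961·V_1 = 0
Determinant D = (0.1971)(0.001805) - (-0.00001961)(-0.00001961) = 0.0003558
V_1 = [(0.015)(0.001805) - (-0.00001961)(0)]/D = 0.0761 V
V_3 = [(0.1971)(0) - (0.015)(-0.00001961)]/D = 0.0008266 V
The requested potential is V_3 = 0.0008266 V.

Final answer: V_3 = 0.0008266 V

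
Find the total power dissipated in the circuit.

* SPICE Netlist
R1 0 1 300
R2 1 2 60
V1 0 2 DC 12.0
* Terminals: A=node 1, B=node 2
Nodal analysis, taking node 2 as the 0 V reference.
Source V1 fixes V_0 = 12 V.
KCL at each unknown node (sum of currents leaving = 0; resistances in Ω):
  Node 1: (V_1 - 12)/300 + (V_1 - 0)/60 = 0
Collecting terms: 0.02 × V_1 = 0.04  =>  V_1 = 2 V
Power in each resistor, P = (ΔV)²/R:
  P_R1 = (12 - 2)²/300 = 0.3333 W
  P_R2 = (2 - 0)²/60 = 0.06667 W
P_total = P_R1 + P_R2 = 0.4 W

Final answer: 0.4 W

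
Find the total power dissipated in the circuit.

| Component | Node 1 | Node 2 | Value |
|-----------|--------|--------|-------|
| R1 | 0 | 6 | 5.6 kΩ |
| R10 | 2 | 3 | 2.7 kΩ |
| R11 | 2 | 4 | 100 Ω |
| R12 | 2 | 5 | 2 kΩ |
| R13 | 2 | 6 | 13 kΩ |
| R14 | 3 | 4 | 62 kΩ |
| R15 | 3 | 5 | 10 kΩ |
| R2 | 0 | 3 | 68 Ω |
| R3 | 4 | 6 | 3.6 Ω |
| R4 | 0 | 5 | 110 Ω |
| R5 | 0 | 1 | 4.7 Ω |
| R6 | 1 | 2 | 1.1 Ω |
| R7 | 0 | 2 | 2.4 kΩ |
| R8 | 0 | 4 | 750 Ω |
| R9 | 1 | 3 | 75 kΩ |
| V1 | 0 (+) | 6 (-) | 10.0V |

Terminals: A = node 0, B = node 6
Nodal analysis, taking node 6 as the 0 V reference.
Source V1 fixes V_0 = 10 V.
KCL at each unknown node (sum of currents leaving = 0; resistances in Ω):
  Node 1: (V_1 - 10)/4.7 + (V_1 - V_2)/1.1 + (V_1 - V_3)/75000 = 0
  Node 2: (V_2 - V_1)/1.1 + (V_2 - 10)/2400 + (V_2 - V_3)/2700 + (V_2 - V_4)/100 + (V_2 - V_5)/2000 + (V_2 - 0)/13000 = 0
  Node 3: (V_3 - 10)/68 + (V_3 - V_1)/75000 + (V_3 - V_2)/2700 + (V_3 - V_4)/62000 + (V_3 - V_5)/10000 = 0
  Node 4: (V_4 - 0)/3.6 + (V_4 - 10)/750 + (V_4 - V_2)/100 + (V_4 - V_3)/62000 = 0
  Node 5: (V_5 - 10)/110 + (V_5 - V_2)/2000 + (V_5 - V_3)/10000 = 0
Collecting terms (coefficients in siemens):
  1.122·V_1 - 0.9091·V_2 - 0.00001333·V_3 = 2.128
  0.9205·V_2 - 0.9091·V_1 - 0.0003704·V_3 - 0.01·V_4 - 0.0005·V_5 = 0.004167
  0.01521·V_3 - 0.00001333·V_1 - 0.0003704·V_2 - 0.00001613·V_4 - 0.0001·V_5 = 0.1471
  0.2891·V_4 - 0.01·V_2 - 0.00001613·V_3 = 0.01333
  0.009691·V_5 - 0.0005·V_2 - 0.0001·V_3 = 0.09091
Solving these 5 simultaneous equations (Gaussian elimination) gives:
  V_1 = 9.572 V, V_2 = 9.472 V, V_3 = 9.976 V, V_4 = 0.3743 V
  V_5 = 9.973 V
Power in each resistor, P = (ΔV)²/R:
  P_R1 = (10 - 0)²/5600 = 0.01786 W
  P_R2 = (10 - 9.976)²/68 = 0.00000821 W
  P_R3 = (0.3743 - 0)²/3.6 = 0.03891 W
  P_R4 = (10 - 9.973)²/110 = 0.000006869 W
  P_R5 = (10 - 9.572)²/4.7 = 0.03896 W
  P_R6 = (9.572 - 9.472)²/1.1 = 0.009119 W
  P_R7 = (10 - 9.472)²/2400 = 0.0001162 W
  P_R8 = (10 - 0.3743)²/750 = 0.1235 W
  P_R9 = (9.572 - 9.976)²/75000 = 0.000002179 W
  P_R10 = (9.472 - 9.976)²/2700 = 0.00009424 W
  P_R11 = (9.472 - 0.3743)²/100 = 0.8277 W
  P_R12 = (9.472 - 9.973)²/2000 = 0.0001253 W
  P_R13 = (9.472 - 0)²/13000 = 0.006901 W
  P_R14 = (9.976 - 0.3743)²/62000 = 0.001487 W
  P_R15 = (9.976 - 9.973)²/10000 = 0.00000000149 W
P_total = P_R1 + P_R2 + P_R3 + P_R4 + P_R5 + P_R6 + P_R7 + P_R8 + P_R9 + P_R10 + P_R11 + P_R12 + P_R13 + P_R14 + P_R15 = 1.065 W

Final answer: 1.065 W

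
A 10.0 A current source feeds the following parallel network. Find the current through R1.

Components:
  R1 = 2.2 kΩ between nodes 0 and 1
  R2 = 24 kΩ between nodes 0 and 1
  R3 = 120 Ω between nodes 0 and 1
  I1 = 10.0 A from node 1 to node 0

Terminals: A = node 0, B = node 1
All resistors sit directly between nodes 0 and 1, so they are in parallel and share one voltage V; the full source current 10 A splits among them.
1/R_par = 1/2200 + 1/24000 + 1/120 = 0.00883 S  =>  R_par = 113.3 Ω
V = I × R_par = 10 × 113.3 = 1133 V
I_R1 = V/R1 = 1133/2200 = 0.5148 A

Final answer: 0.5148 A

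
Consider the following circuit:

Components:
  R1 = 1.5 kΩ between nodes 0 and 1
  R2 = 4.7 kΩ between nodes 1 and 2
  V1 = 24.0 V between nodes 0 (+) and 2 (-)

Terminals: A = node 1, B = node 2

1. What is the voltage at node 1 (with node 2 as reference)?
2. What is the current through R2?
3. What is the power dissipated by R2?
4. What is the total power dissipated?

Nodal analysis, taking node 2 as the 0 V reference.
Source V1 fixes V_0 = 24 V.
KCL at each unknown node (sum of currents leaving = 0; resistances in Ω):
  Node 1: (V_1 - 24)/1500 + (V_1 - 0)/4700 = 0
Collecting terms: 0.0008794 × V_1 = 0.016  =>  V_1 = 18.19 V
Part 1:
  Read off the nodal solution: V_1 = 18.19 V
Part 2:
  I_R2 = (V_1 - V_2)/R2 = (18.19 - 0)/4700 = 0.003871 A
  Magnitude: I_R2 = 0.003871 A
Part 3:
  I_R2 = (V_1 - V_2)/R2 = (18.19 - 0)/4700 = 0.003871 A
  P_R2 = I_R2² × R2 = (0.003871)² × 4700 = 0.07043 W
Part 4:
  Power in each resistor, P = (ΔV)²/R:
    P_R1 = (24 - 18.19)²/1500 = 0.02248 W
    P_R2 = (18.19 - 0)²/4700 = 0.07043 W
  P_total = P_R1 + P_R2 = 0.0929 W

Final answers:
1. V_1 = 18.19 V
2. I_R2 = 0.003871 A
3. P_R2 = 0.07043 W
4. P_total = 0.0929 W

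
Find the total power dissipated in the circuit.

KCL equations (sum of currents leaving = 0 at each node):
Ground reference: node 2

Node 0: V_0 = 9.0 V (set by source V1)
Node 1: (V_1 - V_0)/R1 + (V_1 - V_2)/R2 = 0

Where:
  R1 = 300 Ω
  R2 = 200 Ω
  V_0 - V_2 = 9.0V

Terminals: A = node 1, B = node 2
Nodal analysis, taking node 2 as the 0 V reference.
Source V1 fixes V_0 = 9 V.
KCL at each unknown node (sum of currents leaving = 0; resistances in Ω):
  Node 1: (V_1 - 9)/300 + (V_1 - 0)/200 = 0
Collecting terms: 0.008333 × V_1 = 0.03  =>  V_1 = 3.6 V
Power in each resistor, P = (ΔV)²/R:
  P_R1 = (9 - 3.6)²/300 = 0.0972 W
  P_R2 = (3.6 - 0)²/200 = 0.0648 W
P_total = P_R1 + P_R2 = 0.162 W

Final answer: 0.162 W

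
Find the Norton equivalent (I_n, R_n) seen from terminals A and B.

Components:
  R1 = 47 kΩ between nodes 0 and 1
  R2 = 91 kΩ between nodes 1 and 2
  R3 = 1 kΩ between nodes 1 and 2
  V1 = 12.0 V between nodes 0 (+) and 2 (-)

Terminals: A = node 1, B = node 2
Find the Thévenin equivalent first; then I_n = V_th/R_th and R_n = R_th.
Step 1 — V_th is the open-circuit voltage V_A - V_B (nothing connected across the terminals).
Nodal analysis, taking node 2 as the 0 V reference.
Source V1 fixes V_0 = 12 V.
KCL at each unknown node (sum of currents leaving = 0; resistances in Ω):
  Node 1: (V_1 - 12)/47000 + (V_1 - 0)/91000 + (V_1 - 0)/1000 = 0
Collecting terms: 0.001032 × V_1 = 0.0002553  =>  V_1 = 0.2473 V
V_th = V_1 - V_2 = 0.2473 - 0 = 0.2473 V
Step 2 — R_th: zero the source — replace V1 by a short circuit (node 2 merges into node 0) — and find the resistance seen between A (node 1) and B (node 0).
Reduce the network between node 1 (A) and node 0 (B) by series/parallel combination:
  Rp1 = R1 ‖ R2 ‖ R3 (parallel, all between nodes 0 and 1) = 1/(1/47000 + 1/91000 + 1/1000) = 968.7 Ω
R_th = 968.7 Ω
I_n = V_th/R_th = 0.2473/968.7 = 0.0002553 A, and R_n = R_th = 968.7 Ω

Final answer: I_n = 0.0002553 A, R_n = 968.7 Ω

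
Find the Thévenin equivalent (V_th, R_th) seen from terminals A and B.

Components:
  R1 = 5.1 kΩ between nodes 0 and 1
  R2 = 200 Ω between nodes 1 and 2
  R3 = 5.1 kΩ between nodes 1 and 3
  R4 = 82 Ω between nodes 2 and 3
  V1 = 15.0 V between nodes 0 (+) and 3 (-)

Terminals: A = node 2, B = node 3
Step 1 — V_th is the open-circuit voltage V_A - V_B (nothing connected across the terminals).
Nodal analysis, taking node 3 as the 0 V reference.
Source V1 fixes V_0 = 15 V.
KCL at each unknown node (sum of currents leaving = 0; resistances in Ω):
  Node 1: (V_1 - 15)/5100 + (V_1 - V_2)/200 + (V_1 - 0)/5100 = 0
  Node 2: (V_2 - V_1)/200 + (V_2 - 0)/82 = 0
Collecting terms (coefficients in siemens):
  0.005392·V_1 - 0.005·V_2 = 0.002941
  0.0172·V_2 - 0.005·V_1 = 0
Determinant D = (0.005392)(0.0172) - (-0.005)(-0.005) = 0.00006772
V_1 = [(0.002941)(0.0172) - (-0.005)(0)]/D = 0.7468 V
V_2 = [(0.005392)(0) - (0.002941)(-0.005)]/D = 0.2172 V
V_th = V_2 - V_3 = 0.2172 - 0 = 0.2172 V
Step 2 — R_th: zero the source — replace V1 by a short circuit (node 3 merges into node 0) — and find the resistance seen between A (node 2) and B (node 0).
Reduce the network between node 2 (A) and node 0 (B) by series/parallel combination:
  Rp1 = R1 ‖ R3 (parallel, both between nodes 0 and 1) = 1/(1/5100 + 1/5100) = 2550 Ω
  Rs1 = R2 + Rp1 (series, joined only at node 1) = 200 + 2550 = 2750 Ω
  Rp2 = R4 ‖ Rs1 (parallel, both between nodes 0 and 2) = 1/(1/82 + 1/2750) = 79.63 Ω
R_th = 79.63 Ω

Final answer: V_th = 0.2172 V, R_th = 79.63 Ω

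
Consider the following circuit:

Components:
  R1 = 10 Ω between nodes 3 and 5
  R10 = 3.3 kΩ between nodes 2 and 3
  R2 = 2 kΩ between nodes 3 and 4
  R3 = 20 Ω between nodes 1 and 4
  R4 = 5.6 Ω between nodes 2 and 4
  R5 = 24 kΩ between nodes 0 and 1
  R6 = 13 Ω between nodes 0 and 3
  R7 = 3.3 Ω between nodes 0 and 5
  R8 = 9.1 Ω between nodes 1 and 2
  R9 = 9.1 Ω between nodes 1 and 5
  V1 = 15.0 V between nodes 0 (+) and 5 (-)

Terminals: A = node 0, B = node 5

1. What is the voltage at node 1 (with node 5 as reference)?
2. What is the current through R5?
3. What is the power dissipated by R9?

Nodal analysis, taking node 5 as the 0 V reference.
Source V1 fixes V_0 = 15 V.
KCL at each unknown node (sum of currents leaving = 0; resistances in Ω):
  Node 1: (V_1 - V_4)/20 + (V_1 - 15)/24000 + (V_1 - V_2)/9.1 + (V_1 - 0)/9.1 = 0
  Node 2: (V_2 - V_4)/5.6 + (V_2 - V_1)/9.1 + (V_2 - V_3)/3300 = 0
  Node 3: (V_3 - 0)/10 + (V_3 - V_4)/2000 + (V_3 - 15)/13 + (V_3 - V_2)/3300 = 0
  Node 4: (V_4 - V_3)/2000 + (V_4 - V_1)/20 + (V_4 - V_2)/5.6 = 0
Collecting terms (coefficients in siemens):
  0.2698·V_1 - 0.1099·V_2 - 0.05·V_4 = 0.000625
  0.2888·V_2 - 0.1099·V_1 - 0.000303·V_3 - 0.1786·V_4 = 0
  0.1777·V_3 - 0.000303·V_2 - 0.0005·V_4 = 1.154
  0.2291·V_4 - 0.05·V_1 - 0.1786·V_2 - 0.0005·V_3 = 0
Solving these 4 simultaneous equations (Gaussian elimination) gives:
  V_1 = 0.05248 V, V_2 = 0.08231 V, V_3 = 6.493 V, V_4 = 0.08979 V
Part 1:
  Read off the nodal solution: V_1 = 0.05248 V
Part 2:
  I_R5 = (V_0 - V_1)/R5 = (15 - 0.05248)/24000 = 0.0006228 A
  Magnitude: I_R5 = 0.0006228 A
Part 3:
  I_R9 = (V_1 - V_5)/R9 = (0.05248 - 0)/9.1 = 0.005767 A
  P_R9 = I_R9² × R9 = (0.005767)² × 9.1 = 0.0003026 W

Final answers:
1. V_1 = 0.05248 V
2. I_R5 = 0.0006228 A
3. P_R9 = 0.0003026 W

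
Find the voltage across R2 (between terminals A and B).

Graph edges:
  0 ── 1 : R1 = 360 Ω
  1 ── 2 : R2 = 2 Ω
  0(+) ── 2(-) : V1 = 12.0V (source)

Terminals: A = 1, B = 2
R1 and R2 are in series across V1 (node 0 → node 1 → node 2), and the output A–B is taken across R2, so this is a voltage divider.
Series current: I = V1/(R1 + R2) = 12/(360 + 2) = 12/362 = 0.03315 A
V_R2 = I × R2 = V1 × R2/(R1 + R2) = 12 × 2/362 = 0.0663 V

Final answer: 0.0663 V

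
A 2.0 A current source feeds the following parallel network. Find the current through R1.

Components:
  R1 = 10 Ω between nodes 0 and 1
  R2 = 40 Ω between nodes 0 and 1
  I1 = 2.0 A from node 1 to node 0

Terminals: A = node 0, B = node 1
All resistors sit directly between nodes 0 and 1, so they are in parallel and share one voltage V; the full source current 2 A splits among them.
1/R_par = 1/10 + 1/40 = 0.125 S  =>  R_par = 8 Ω
V = I × R_par = 2 × 8 = 16 V
I_R1 = V/R1 = 16/10 = 1.6 A

Final answer: 1.6 A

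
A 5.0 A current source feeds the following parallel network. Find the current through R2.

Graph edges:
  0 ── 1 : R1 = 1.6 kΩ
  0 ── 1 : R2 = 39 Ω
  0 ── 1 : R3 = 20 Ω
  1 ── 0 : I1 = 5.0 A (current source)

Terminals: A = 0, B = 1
All resistors sit directly between nodes 0 and 1, so they are in parallel and share one voltage V; the full source current 5 A splits among them.
1/R_par = 1/1600 + 1/39 + 1/20 = 0.07627 S  =>  R_par = 13.11 Ω
V = I × R_par = 5 × 13.11 = 65.56 V
I_R2 = V/R2 = 65.56/39 = 1.681 A

Final answer: 1.681 A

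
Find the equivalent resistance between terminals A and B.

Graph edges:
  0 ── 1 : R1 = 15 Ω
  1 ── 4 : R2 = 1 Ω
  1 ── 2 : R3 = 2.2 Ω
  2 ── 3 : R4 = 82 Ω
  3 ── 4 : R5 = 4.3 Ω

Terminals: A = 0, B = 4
Reduce the network between node 0 (A) and node 4 (B) by series/parallel combination:
  Rs1 = R3 + R4 (series, joined only at node 2) = 2.2 + 82 = 84.2 Ω
  Rs2 = R5 + Rs1 (series, joined only at node 3) = 4.3 + 84.2 = 88.5 Ω
  Rp1 = R2 ‖ Rs2 (parallel, both between nodes 1 and 4) = 1/(1/1 + 1/88.5) = 0.9888 Ω
  Rs3 = R1 + Rp1 (series, joined only at node 1) = 15 + 0.9888 = 15.99 Ω
R_eq = 15.99 Ω

Final answer: 15.99 Ω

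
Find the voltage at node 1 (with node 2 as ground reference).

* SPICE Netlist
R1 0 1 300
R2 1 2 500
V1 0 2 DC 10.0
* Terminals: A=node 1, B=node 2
Nodal analysis, taking node 2 as the 0 V reference.
Source V1 fixes V_0 = 10 V.
KCL at each unknown node (sum of currents leaving = 0; resistances in Ω):
  Node 1: (V_1 - 10)/300 + (V_1 - 0)/500 = 0
Collecting terms: 0.005333 × V_1 = 0.03333  =>  V_1 = 6.25 V
The requested potential is V_1 = 6.25 V.

Final answer: V_1 = 6.25 V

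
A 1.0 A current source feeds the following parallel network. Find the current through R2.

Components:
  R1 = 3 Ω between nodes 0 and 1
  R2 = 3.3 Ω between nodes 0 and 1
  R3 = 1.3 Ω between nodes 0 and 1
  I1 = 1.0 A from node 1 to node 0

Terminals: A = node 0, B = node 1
All resistors sit directly between nodes 0 and 1, so they are in parallel and share one voltage V; the full source current 1 A splits among them.
1/R_par = 1/3 + 1/3.3 + 1/1.3 = 1.406 S  =>  R_par = 0.7114 Ω
V = I × R_par = 1 × 0.7114 = 0.7114 V
I_R2 = V/R2 = 0.7114/3.3 = 0.2156 A

Final answer: 0.2156 A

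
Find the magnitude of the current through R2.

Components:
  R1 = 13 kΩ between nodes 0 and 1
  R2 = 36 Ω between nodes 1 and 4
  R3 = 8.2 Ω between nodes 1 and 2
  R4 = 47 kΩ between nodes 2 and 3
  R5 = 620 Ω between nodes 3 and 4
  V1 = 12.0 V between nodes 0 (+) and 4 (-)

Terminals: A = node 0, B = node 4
Nodal analysis, taking node 4 as the 0 V reference.
Source V1 fixes V_0 = 12 V.
KCL at each unknown node (sum of currents leaving = 0; resistances in Ω):
  Node 1: (V_1 - 12)/13000 + (V_1 - 0)/36 + (V_1 - V_2)/8.2 = 0
  Node 2: (V_2 - V_1)/8.2 + (V_2 - V_3)/47000 = 0
  Node 3: (V_3 - V_2)/47000 + (V_3 - 0)/620 = 0
Collecting terms (coefficients in siemens):
  0.1498·V_1 - 0.122·V_2 = 0.0009231
  0.122·V_2 - 0.122·V_1 - 0.00002128·V_3 = 0
  0.001634·V_3 - 0.00002128·V_2 = 0
Solving these 3 simultaneous equations (Gaussian elimination) gives:
  V_1 = 0.03311 V, V_2 = 0.03311 V, V_3 = 0.0004311 V
I_R2 = (V_1 - V_4)/R2 = (0.03311 - 0)/36 = 0.0009198 A
|I_R2| = 0.0009198 A

Final answer: |I_R2| = 0.0009198 A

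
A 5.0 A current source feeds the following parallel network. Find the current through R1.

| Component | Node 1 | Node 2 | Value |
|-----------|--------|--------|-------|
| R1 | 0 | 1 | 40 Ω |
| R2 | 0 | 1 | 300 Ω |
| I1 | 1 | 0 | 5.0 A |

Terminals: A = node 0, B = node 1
All resistors sit directly between nodes 0 and 1, so they are in parallel and share one voltage V; the full source current 5 A splits among them.
1/R_par = 1/40 + 1/300 = 0.02833 S  =>  R_par = 35.29 Ω
V = I × R_par = 5 × 35.29 = 176.5 V
I_R1 = V/R1 = 176.5/40 = 4.412 A

Final answer: 4.412 A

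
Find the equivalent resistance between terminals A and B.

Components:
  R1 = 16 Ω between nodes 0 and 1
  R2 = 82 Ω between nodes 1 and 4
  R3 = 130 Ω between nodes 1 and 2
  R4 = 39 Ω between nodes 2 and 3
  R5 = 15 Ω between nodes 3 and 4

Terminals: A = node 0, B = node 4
Reduce the network between node 0 (A) and node 4 (B) by series/parallel combination:
  Rs1 = R3 + R4 (series, joined only at node 2) = 130 + 39 = 169 Ω
  Rs2 = R5 + Rs1 (series, joined only at node 3) = 15 + 169 = 184 Ω
  Rp1 = R2 ‖ Rs2 (parallel, both between nodes 1 and 4) = 1/(1/82 + 1/184) = 56.72 Ω
  Rs3 = R1 + Rp1 (series, joined only at node 1) = 16 + 56.72 = 72.72 Ω
R_eq = 72.72 Ω

Final answer: 72.72 Ω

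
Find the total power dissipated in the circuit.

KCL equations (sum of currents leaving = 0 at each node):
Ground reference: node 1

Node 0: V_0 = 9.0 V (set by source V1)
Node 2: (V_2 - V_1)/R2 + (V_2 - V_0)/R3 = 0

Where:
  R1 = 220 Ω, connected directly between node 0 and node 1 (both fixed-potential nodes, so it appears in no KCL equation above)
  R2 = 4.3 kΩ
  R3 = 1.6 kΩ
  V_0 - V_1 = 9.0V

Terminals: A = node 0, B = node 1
Nodal analysis, taking node 1 as the 0 V reference.
Source V1 fixes V_0 = 9 V.
KCL at each unknown node (sum of currents leaving = 0; resistances in Ω):
  Node 2: (V_2 - 0)/4300 + (V_2 - 9)/1600 = 0
Collecting terms: 0.0008576 × V_2 = 0.005625  =>  V_2 = 6.559 V
Power in each resistor, P = (ΔV)²/R:
  P_R1 = (9 - 0)²/220 = 0.3682 W
  P_R2 = (0 - 6.559)²/4300 = 0.01001 W
  P_R3 = (9 - 6.559)²/1600 = 0.003723 W
P_total = P_R1 + P_R2 + P_R3 = 0.3819 W

Final answer: 0.3819 W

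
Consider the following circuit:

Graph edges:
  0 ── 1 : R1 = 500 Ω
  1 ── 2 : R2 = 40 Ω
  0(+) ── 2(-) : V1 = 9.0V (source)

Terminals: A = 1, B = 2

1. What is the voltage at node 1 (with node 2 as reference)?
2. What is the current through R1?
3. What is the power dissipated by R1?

Nodal analysis, taking node 2 as the 0 V reference.
Source V1 fixes V_0 = 9 V.
KCL at each unknown node (sum of currents leaving = 0; resistances in Ω):
  Node 1: (V_1 - 9)/500 + (V_1 - 0)/40 = 0
Collecting terms: 0.027 × V_1 = 0.018  =>  V_1 = 0.6667 V
Part 1:
  Read off the nodal solution: V_1 = 0.6667 V
Part 2:
  I_R1 = (V_0 - V_1)/R1 = (9 - 0.6667)/500 = 0.01667 A
  Magnitude: I_R1 = 0.01667 A
Part 3:
  I_R1 = (V_0 - V_1)/R1 = (9 - 0.6667)/500 = 0.01667 A
  P_R1 = I_R1² × R1 = (0.01667)² × 500 = 0.1389 W

Final answers:
1. V_1 = 0.6667 V
2. I_R1 = 0.01667 A
3. P_R1 = 0.1389 W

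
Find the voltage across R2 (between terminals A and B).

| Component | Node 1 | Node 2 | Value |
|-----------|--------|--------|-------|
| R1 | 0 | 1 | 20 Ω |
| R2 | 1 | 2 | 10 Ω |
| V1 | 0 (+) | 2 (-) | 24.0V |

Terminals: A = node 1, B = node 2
R1 and R2 are in series across V1 (node 0 → node 1 → node 2), and the output A–B is taken across R2, so this is a voltage divider.
Series current: I = V1/(R1 + R2) = 24/(20 + 10) = 24/30 = 0.8 A
V_R2 = I × R2 = V1 × R2/(R1 + R2) = 24 × 10/30 = 8 V

Final answer: 8 V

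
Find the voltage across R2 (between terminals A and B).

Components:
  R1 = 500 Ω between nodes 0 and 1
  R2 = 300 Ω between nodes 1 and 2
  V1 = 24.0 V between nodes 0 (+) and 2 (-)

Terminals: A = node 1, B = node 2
R1 and R2 are in series across V1 (node 0 → node 1 → node 2), and the output A–B is taken across R2, so this is a voltage divider.
Series current: I = V1/(R1 + R2) = 24/(500 + 300) = 24/800 = 0.03 A
V_R2 = I × R2 = V1 × R2/(R1 + R2) = 24 × 300/800 = 9 V

Final answer: 9 V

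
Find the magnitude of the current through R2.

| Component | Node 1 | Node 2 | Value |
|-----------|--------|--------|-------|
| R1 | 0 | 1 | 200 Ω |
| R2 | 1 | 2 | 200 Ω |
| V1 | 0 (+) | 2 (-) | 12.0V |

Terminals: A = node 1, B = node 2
Nodal analysis, taking node 2 as the 0 V reference.
Source V1 fixes V_0 = 12 V.
KCL at each unknown node (sum of currents leaving = 0; resistances in Ω):
  Node 1: (V_1 - 12)/200 + (V_1 - 0)/200 = 0
Collecting terms: 0.01 × V_1 = 0.06  =>  V_1 = 6 V
I_R2 = (V_1 - V_2)/R2 = (6 - 0)/200 = 0.03 A
|I_R2| = 0.03 A

Final answer: |I_R2| = 0.03 A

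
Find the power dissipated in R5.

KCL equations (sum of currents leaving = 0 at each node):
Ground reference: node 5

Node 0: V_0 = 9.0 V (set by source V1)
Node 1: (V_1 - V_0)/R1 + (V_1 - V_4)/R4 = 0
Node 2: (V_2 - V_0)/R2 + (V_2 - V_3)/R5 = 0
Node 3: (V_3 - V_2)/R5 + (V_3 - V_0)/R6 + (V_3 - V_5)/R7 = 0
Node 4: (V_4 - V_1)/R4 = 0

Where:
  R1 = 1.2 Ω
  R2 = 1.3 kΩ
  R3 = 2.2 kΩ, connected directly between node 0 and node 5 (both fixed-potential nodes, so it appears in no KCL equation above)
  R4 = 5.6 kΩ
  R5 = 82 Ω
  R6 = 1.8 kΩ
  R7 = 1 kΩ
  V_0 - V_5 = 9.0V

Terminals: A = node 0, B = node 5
Nodal analysis, taking node 5 as the 0 V reference.
Source V1 fixes V_0 = 9 V.
KCL at each unknown node (sum of currents leaving = 0; resistances in Ω):
  Node 1: (V_1 - 9)/1.2 + (V_1 - V_4)/5600 = 0
  Node 2: (V_2 - 9)/1300 + (V_2 - V_3)/82 = 0
  Node 3: (V_3 - V_2)/82 + (V_3 - 9)/1800 + (V_3 - 0)/1000 = 0
  Node 4: (V_4 - V_1)/5600 = 0
Collecting terms (coefficients in siemens):
  0.8335·V_1 - 0.0001786·V_4 = 7.5
  0.01296·V_2 - 0.0122·V_3 = 0.006923
  0.01375·V_3 - 0.0122·V_2 = 0.005
  0.0001786·V_4 - 0.0001786·V_1 = 0
Solving these 4 simultaneous equations (Gaussian elimination) gives:
  V_1 = 9 V, V_2 = 5.285 V, V_3 = 5.051 V, V_4 = 9 V
I_R5 = (V_2 - V_3)/R5 = (5.285 - 5.051)/82 = 0.002857 A
P_R5 = I_R5² × R5 = (0.002857)² × 82 = 0.0006695 W

Final answer: 0.0006695 W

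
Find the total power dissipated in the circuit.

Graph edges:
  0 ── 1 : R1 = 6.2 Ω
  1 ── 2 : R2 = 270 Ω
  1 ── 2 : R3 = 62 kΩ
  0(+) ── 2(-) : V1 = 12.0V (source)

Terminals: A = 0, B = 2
Nodal analysis, taking node 2 as the 0 V reference.
Source V1 fixes V_0 = 12 V.
KCL at each unknown node (sum of currents leaving = 0; resistances in Ω):
  Node 1: (V_1 - 12)/6.2 + (V_1 - 0)/270 + (V_1 - 0)/62000 = 0
Collecting terms: 0.165 × V_1 = 1.935  =>  V_1 = 11.73 V
Power in each resistor, P = (ΔV)²/R:
  P_R1 = (12 - 11.73)²/6.2 = 0.0118 W
  P_R2 = (11.73 - 0)²/270 = 0.5096 W
  P_R3 = (11.73 - 0)²/62000 = 0.002219 W
P_total = P_R1 + P_R2 + P_R3 = 0.5236 W

Final answer: 0.5236 W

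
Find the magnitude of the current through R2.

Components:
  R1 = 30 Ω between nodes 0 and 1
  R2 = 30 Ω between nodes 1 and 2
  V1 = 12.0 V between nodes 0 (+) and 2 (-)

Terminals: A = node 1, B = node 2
Nodal analysis, taking node 2 as the 0 V reference.
Source V1 fixes V_0 = 12 V.
KCL at each unknown node (sum of currents leaving = 0; resistances in Ω):
  Node 1: (V_1 - 12)/30 + (V_1 - 0)/30 = 0
Collecting terms: 0.06667 × V_1 = 0.4  =>  V_1 = 6 V
I_R2 = (V_1 - V_2)/R2 = (6 - 0)/30 = 0.2 A
|I_R2| = 0.2 A

Final answer: |I_R2| = 0.2 A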